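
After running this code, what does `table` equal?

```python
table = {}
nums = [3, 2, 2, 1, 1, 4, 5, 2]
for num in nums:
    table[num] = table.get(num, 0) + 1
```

Let's trace through this code step by step.

Initialize: table = {}
Initialize: nums = [3, 2, 2, 1, 1, 4, 5, 2]
Entering loop: for num in nums:

After execution: table = {3: 1, 2: 3, 1: 2, 4: 1, 5: 1}
{3: 1, 2: 3, 1: 2, 4: 1, 5: 1}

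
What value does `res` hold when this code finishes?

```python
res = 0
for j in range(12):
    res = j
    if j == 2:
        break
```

Let's trace through this code step by step.

Initialize: res = 0
Entering loop: for j in range(12):

After execution: res = 2
2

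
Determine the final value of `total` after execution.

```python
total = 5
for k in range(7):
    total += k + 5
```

Let's trace through this code step by step.

Initialize: total = 5
Entering loop: for k in range(7):

After execution: total = 61
61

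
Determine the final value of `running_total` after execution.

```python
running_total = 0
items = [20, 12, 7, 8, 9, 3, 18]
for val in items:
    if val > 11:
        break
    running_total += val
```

Let's trace through this code step by step.

Initialize: running_total = 0
Initialize: items = [20, 12, 7, 8, 9, 3, 18]
Entering loop: for val in items:

After execution: running_total = 0
0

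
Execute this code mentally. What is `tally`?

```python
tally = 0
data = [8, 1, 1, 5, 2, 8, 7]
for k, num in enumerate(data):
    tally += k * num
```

Let's trace through this code step by step.

Initialize: tally = 0
Initialize: data = [8, 1, 1, 5, 2, 8, 7]
Entering loop: for k, num in enumerate(data):

After execution: tally = 108
108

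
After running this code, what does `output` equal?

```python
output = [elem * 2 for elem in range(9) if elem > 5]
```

Let's trace through this code step by step.

Initialize: output = [elem * 2 for elem in range(9) if elem > 5]

After execution: output = [12, 14, 16]
[12, 14, 16]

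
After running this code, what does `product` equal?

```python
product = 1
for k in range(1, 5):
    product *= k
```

Let's trace through this code step by step.

Initialize: product = 1
Entering loop: for k in range(1, 5):

After execution: product = 24
24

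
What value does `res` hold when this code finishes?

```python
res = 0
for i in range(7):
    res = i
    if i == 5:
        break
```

Let's trace through this code step by step.

Initialize: res = 0
Entering loop: for i in range(7):

After execution: res = 5
5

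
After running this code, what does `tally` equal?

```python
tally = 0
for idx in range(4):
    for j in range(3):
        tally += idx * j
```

Let's trace through this code step by step.

Initialize: tally = 0
Entering loop: for idx in range(4):

After execution: tally = 18
18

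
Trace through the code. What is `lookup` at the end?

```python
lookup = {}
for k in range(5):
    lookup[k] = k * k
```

Let's trace through this code step by step.

Initialize: lookup = {}
Entering loop: for k in range(5):

After execution: lookup = {0: 0, 1: 1, 2: 4, 3: 9, 4: 16}
{0: 0, 1: 1, 2: 4, 3: 9, 4: 16}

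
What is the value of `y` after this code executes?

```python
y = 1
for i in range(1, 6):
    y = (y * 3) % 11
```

Let's trace through this code step by step.

Initialize: y = 1
Entering loop: for i in range(1, 6):

After execution: y = 1
1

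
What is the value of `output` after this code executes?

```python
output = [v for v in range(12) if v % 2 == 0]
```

Let's trace through this code step by step.

Initialize: output = [v for v in range(12) if v % 2 == 0]

After execution: output = [0, 2, 4, 6, 8, 10]
[0, 2, 4, 6, 8, 10]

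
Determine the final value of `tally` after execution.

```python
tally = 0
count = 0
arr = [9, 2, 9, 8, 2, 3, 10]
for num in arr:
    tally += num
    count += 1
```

Let's trace through this code step by step.

Initialize: tally = 0
Initialize: count = 0
Initialize: arr = [9, 2, 9, 8, 2, 3, 10]
Entering loop: for num in arr:

After execution: tally = 43
43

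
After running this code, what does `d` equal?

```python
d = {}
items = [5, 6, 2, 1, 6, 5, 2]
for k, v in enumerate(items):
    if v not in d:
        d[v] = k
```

Let's trace through this code step by step.

Initialize: d = {}
Initialize: items = [5, 6, 2, 1, 6, 5, 2]
Entering loop: for k, v in enumerate(items):

After execution: d = {5: 0, 6: 1, 2: 2, 1: 3}
{5: 0, 6: 1, 2: 2, 1: 3}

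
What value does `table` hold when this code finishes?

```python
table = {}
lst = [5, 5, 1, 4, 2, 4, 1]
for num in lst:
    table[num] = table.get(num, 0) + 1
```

Let's trace through this code step by step.

Initialize: table = {}
Initialize: lst = [5, 5, 1, 4, 2, 4, 1]
Entering loop: for num in lst:

After execution: table = {5: 2, 1: 2, 4: 2, 2: 1}
{5: 2, 1: 2, 4: 2, 2: 1}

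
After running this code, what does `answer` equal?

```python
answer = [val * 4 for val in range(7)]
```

Let's trace through this code step by step.

Initialize: answer = [val * 4 for val in range(7)]

After execution: answer = [0, 4, 8, 12, 16, 20, 24]
[0, 4, 8, 12, 16, 20, 24]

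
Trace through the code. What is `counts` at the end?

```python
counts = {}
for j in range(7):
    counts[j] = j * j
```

Let's trace through this code step by step.

Initialize: counts = {}
Entering loop: for j in range(7):

After execution: counts = {0: 0, 1: 1, 2: 4, 3: 9, 4: 16, 5: 25, 6: 36}
{0: 0, 1: 1, 2: 4, 3: 9, 4: 16, 5: 25, 6: 36}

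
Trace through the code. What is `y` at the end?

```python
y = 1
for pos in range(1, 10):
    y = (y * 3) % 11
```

Let's trace through this code step by step.

Initialize: y = 1
Entering loop: for pos in range(1, 10):

After execution: y = 4
4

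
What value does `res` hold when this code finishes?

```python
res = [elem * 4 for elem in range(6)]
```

Let's trace through this code step by step.

Initialize: res = [elem * 4 for elem in range(6)]

After execution: res = [0, 4, 8, 12, 16, 20]
[0, 4, 8, 12, 16, 20]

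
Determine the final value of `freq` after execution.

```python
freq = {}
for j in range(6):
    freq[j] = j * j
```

Let's trace through this code step by step.

Initialize: freq = {}
Entering loop: for j in range(6):

After execution: freq = {0: 0, 1: 1, 2: 4, 3: 9, 4: 16, 5: 25}
{0: 0, 1: 1, 2: 4, 3: 9, 4: 16, 5: 25}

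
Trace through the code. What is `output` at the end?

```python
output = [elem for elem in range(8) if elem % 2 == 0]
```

Let's trace through this code step by step.

Initialize: output = [elem for elem in range(8) if elem % 2 == 0]

After execution: output = [0, 2, 4, 6]
[0, 2, 4, 6]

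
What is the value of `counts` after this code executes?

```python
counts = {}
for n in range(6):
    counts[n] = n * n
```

Let's trace through this code step by step.

Initialize: counts = {}
Entering loop: for n in range(6):

After execution: counts = {0: 0, 1: 1, 2: 4, 3: 9, 4: 16, 5: 25}
{0: 0, 1: 1, 2: 4, 3: 9, 4: 16, 5: 25}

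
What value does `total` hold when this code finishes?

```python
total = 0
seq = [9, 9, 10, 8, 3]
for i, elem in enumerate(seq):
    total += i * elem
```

Let's trace through this code step by step.

Initialize: total = 0
Initialize: seq = [9, 9, 10, 8, 3]
Entering loop: for i, elem in enumerate(seq):

After execution: total = 65
65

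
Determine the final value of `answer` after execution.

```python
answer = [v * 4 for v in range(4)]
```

Let's trace through this code step by step.

Initialize: answer = [v * 4 for v in range(4)]

After execution: answer = [0, 4, 8, 12]
[0, 4, 8, 12]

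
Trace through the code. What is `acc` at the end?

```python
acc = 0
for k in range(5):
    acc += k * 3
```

Let's trace through this code step by step.

Initialize: acc = 0
Entering loop: for k in range(5):

After execution: acc = 30
30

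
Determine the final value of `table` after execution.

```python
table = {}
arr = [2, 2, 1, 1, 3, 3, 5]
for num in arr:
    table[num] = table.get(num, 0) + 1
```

Let's trace through this code step by step.

Initialize: table = {}
Initialize: arr = [2, 2, 1, 1, 3, 3, 5]
Entering loop: for num in arr:

After execution: table = {2: 2, 1: 2, 3: 2, 5: 1}
{2: 2, 1: 2, 3: 2, 5: 1}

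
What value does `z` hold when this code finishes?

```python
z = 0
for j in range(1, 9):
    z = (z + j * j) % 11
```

Let's trace through this code step by step.

Initialize: z = 0
Entering loop: for j in range(1, 9):

After execution: z = 6
6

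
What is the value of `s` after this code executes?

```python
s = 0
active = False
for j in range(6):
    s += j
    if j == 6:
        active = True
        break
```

Let's trace through this code step by step.

Initialize: s = 0
Initialize: active = False
Entering loop: for j in range(6):

After execution: s = 15
15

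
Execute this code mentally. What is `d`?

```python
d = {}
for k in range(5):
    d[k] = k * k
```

Let's trace through this code step by step.

Initialize: d = {}
Entering loop: for k in range(5):

After execution: d = {0: 0, 1: 1, 2: 4, 3: 9, 4: 16}
{0: 0, 1: 1, 2: 4, 3: 9, 4: 16}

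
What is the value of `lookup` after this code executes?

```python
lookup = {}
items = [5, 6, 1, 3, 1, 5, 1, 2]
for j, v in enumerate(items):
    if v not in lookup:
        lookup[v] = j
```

Let's trace through this code step by step.

Initialize: lookup = {}
Initialize: items = [5, 6, 1, 3, 1, 5, 1, 2]
Entering loop: for j, v in enumerate(items):

After execution: lookup = {5: 0, 6: 1, 1: 2, 3: 3, 2: 7}
{5: 0, 6: 1, 1: 2, 3: 3, 2: 7}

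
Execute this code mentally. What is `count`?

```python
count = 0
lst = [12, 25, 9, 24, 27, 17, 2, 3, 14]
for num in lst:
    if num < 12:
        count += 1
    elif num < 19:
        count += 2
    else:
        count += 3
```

Let's trace through this code step by step.

Initialize: count = 0
Initialize: lst = [12, 25, 9, 24, 27, 17, 2, 3, 14]
Entering loop: for num in lst:

After execution: count = 18
18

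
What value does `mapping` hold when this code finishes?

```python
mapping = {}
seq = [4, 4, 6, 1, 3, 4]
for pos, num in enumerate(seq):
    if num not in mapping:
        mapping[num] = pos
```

Let's trace through this code step by step.

Initialize: mapping = {}
Initialize: seq = [4, 4, 6, 1, 3, 4]
Entering loop: for pos, num in enumerate(seq):

After execution: mapping = {4: 0, 6: 2, 1: 3, 3: 4}
{4: 0, 6: 2, 1: 3, 3: 4}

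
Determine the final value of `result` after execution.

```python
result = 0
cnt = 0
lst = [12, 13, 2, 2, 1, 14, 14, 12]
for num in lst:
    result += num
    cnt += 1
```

Let's trace through this code step by step.

Initialize: result = 0
Initialize: cnt = 0
Initialize: lst = [12, 13, 2, 2, 1, 14, 14, 12]
Entering loop: for num in lst:

After execution: result = 70
70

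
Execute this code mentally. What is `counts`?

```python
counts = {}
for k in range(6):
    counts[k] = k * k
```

Let's trace through this code step by step.

Initialize: counts = {}
Entering loop: for k in range(6):

After execution: counts = {0: 0, 1: 1, 2: 4, 3: 9, 4: 16, 5: 25}
{0: 0, 1: 1, 2: 4, 3: 9, 4: 16, 5: 25}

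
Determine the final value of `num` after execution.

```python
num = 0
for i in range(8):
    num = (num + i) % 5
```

Let's trace through this code step by step.

Initialize: num = 0
Entering loop: for i in range(8):

After execution: num = 3
3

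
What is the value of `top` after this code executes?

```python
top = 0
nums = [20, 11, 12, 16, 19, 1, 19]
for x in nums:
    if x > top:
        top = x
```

Let's trace through this code step by step.

Initialize: top = 0
Initialize: nums = [20, 11, 12, 16, 19, 1, 19]
Entering loop: for x in nums:

After execution: top = 20
20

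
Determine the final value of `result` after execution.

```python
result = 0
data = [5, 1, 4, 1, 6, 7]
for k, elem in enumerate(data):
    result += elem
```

Let's trace through this code step by step.

Initialize: result = 0
Initialize: data = [5, 1, 4, 1, 6, 7]
Entering loop: for k, elem in enumerate(data):

After execution: result = 24
24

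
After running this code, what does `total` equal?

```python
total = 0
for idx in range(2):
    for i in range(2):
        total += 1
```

Let's trace through this code step by step.

Initialize: total = 0
Entering loop: for idx in range(2):

After execution: total = 4
4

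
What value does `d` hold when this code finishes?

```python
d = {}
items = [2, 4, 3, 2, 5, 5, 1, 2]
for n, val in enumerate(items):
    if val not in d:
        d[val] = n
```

Let's trace through this code step by step.

Initialize: d = {}
Initialize: items = [2, 4, 3, 2, 5, 5, 1, 2]
Entering loop: for n, val in enumerate(items):

After execution: d = {2: 0, 4: 1, 3: 2, 5: 4, 1: 6}
{2: 0, 4: 1, 3: 2, 5: 4, 1: 6}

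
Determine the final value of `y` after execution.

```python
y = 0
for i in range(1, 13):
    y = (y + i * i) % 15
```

Let's trace through this code step by step.

Initialize: y = 0
Entering loop: for i in range(1, 13):

After execution: y = 5
5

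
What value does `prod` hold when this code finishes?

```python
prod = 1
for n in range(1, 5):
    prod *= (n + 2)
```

Let's trace through this code step by step.

Initialize: prod = 1
Entering loop: for n in range(1, 5):

After execution: prod = 360
360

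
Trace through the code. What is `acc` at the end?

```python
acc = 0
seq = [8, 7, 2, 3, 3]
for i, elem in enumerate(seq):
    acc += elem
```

Let's trace through this code step by step.

Initialize: acc = 0
Initialize: seq = [8, 7, 2, 3, 3]
Entering loop: for i, elem in enumerate(seq):

After execution: acc = 23
23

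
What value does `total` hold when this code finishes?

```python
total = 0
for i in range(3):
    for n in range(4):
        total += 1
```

Let's trace through this code step by step.

Initialize: total = 0
Entering loop: for i in range(3):

After execution: total = 12
12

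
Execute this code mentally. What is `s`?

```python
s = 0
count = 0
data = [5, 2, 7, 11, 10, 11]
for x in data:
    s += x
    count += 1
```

Let's trace through this code step by step.

Initialize: s = 0
Initialize: count = 0
Initialize: data = [5, 2, 7, 11, 10, 11]
Entering loop: for x in data:

After execution: s = 46
46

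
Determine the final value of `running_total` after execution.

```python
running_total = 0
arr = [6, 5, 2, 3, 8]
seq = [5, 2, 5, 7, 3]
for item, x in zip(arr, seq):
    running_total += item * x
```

Let's trace through this code step by step.

Initialize: running_total = 0
Initialize: arr = [6, 5, 2, 3, 8]
Initialize: seq = [5, 2, 5, 7, 3]
Entering loop: for item, x in zip(arr, seq):

After execution: running_total = 95
95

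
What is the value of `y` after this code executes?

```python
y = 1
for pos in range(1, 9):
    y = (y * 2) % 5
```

Let's trace through this code step by step.

Initialize: y = 1
Entering loop: for pos in range(1, 9):

After execution: y = 1
1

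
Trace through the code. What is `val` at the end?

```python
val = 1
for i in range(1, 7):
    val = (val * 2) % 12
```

Let's trace through this code step by step.

Initialize: val = 1
Entering loop: for i in range(1, 7):

After execution: val = 4
4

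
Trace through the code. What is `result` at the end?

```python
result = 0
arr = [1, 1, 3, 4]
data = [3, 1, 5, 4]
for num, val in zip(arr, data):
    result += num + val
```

Let's trace through this code step by step.

Initialize: result = 0
Initialize: arr = [1, 1, 3, 4]
Initialize: data = [3, 1, 5, 4]
Entering loop: for num, val in zip(arr, data):

After execution: result = 22
22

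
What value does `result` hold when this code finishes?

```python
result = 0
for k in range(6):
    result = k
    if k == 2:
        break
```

Let's trace through this code step by step.

Initialize: result = 0
Entering loop: for k in range(6):

After execution: result = 2
2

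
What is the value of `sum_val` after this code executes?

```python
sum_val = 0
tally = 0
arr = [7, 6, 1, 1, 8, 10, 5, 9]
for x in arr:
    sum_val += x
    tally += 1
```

Let's trace through this code step by step.

Initialize: sum_val = 0
Initialize: tally = 0
Initialize: arr = [7, 6, 1, 1, 8, 10, 5, 9]
Entering loop: for x in arr:

After execution: sum_val = 47
47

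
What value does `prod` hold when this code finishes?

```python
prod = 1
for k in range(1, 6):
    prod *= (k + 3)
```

Let's trace through this code step by step.

Initialize: prod = 1
Entering loop: for k in range(1, 6):

After execution: prod = 6720
6720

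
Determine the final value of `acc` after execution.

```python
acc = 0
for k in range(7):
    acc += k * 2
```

Let's trace through this code step by step.

Initialize: acc = 0
Entering loop: for k in range(7):

After execution: acc = 42
42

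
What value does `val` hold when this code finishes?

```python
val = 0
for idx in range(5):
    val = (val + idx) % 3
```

Let's trace through this code step by step.

Initialize: val = 0
Entering loop: for idx in range(5):

After execution: val = 1
1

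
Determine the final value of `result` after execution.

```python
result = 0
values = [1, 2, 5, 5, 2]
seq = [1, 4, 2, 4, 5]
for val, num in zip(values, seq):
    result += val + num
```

Let's trace through this code step by step.

Initialize: result = 0
Initialize: values = [1, 2, 5, 5, 2]
Initialize: seq = [1, 4, 2, 4, 5]
Entering loop: for val, num in zip(values, seq):

After execution: result = 31
31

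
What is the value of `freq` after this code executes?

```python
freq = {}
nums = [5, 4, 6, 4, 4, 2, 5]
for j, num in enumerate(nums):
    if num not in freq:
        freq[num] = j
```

Let's trace through this code step by step.

Initialize: freq = {}
Initialize: nums = [5, 4, 6, 4, 4, 2, 5]
Entering loop: for j, num in enumerate(nums):

After execution: freq = {5: 0, 4: 1, 6: 2, 2: 5}
{5: 0, 4: 1, 6: 2, 2: 5}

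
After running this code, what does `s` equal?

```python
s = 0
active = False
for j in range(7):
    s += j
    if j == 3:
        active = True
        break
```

Let's trace through this code step by step.

Initialize: s = 0
Initialize: active = False
Entering loop: for j in range(7):

After execution: s = 6
6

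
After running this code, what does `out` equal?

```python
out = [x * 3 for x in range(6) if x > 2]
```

Let's trace through this code step by step.

Initialize: out = [x * 3 for x in range(6) if x > 2]

After execution: out = [9, 12, 15]
[9, 12, 15]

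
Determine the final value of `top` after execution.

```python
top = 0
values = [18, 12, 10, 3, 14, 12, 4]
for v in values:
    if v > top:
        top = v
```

Let's trace through this code step by step.

Initialize: top = 0
Initialize: values = [18, 12, 10, 3, 14, 12, 4]
Entering loop: for v in values:

After execution: top = 18
18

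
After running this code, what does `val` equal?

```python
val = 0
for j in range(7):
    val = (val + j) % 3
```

Let's trace through this code step by step.

Initialize: val = 0
Entering loop: for j in range(7):

After execution: val = 0
0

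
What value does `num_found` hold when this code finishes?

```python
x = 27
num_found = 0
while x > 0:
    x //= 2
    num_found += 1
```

Let's trace through this code step by step.

Initialize: x = 27
Initialize: num_found = 0
Entering loop: while x > 0:

After execution: num_found = 5
5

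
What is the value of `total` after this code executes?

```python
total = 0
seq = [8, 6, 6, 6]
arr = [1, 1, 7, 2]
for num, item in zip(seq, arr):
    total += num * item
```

Let's trace through this code step by step.

Initialize: total = 0
Initialize: seq = [8, 6, 6, 6]
Initialize: arr = [1, 1, 7, 2]
Entering loop: for num, item in zip(seq, arr):

After execution: total = 68
68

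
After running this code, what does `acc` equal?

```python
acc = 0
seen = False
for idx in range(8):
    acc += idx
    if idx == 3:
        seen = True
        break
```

Let's trace through this code step by step.

Initialize: acc = 0
Initialize: seen = False
Entering loop: for idx in range(8):

After execution: acc = 6
6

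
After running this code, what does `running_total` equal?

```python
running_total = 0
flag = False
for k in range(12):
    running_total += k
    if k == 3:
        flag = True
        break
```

Let's trace through this code step by step.

Initialize: running_total = 0
Initialize: flag = False
Entering loop: for k in range(12):

After execution: running_total = 6
6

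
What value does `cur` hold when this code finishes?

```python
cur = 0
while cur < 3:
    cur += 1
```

Let's trace through this code step by step.

Initialize: cur = 0
Entering loop: while cur < 3:

After execution: cur = 3
3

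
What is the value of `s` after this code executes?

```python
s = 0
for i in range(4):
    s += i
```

Let's trace through this code step by step.

Initialize: s = 0
Entering loop: for i in range(4):

After execution: s = 6
6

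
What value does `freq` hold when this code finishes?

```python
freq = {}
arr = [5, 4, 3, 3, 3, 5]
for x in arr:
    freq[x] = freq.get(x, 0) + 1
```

Let's trace through this code step by step.

Initialize: freq = {}
Initialize: arr = [5, 4, 3, 3, 3, 5]
Entering loop: for x in arr:

After execution: freq = {5: 2, 4: 1, 3: 3}
{5: 2, 4: 1, 3: 3}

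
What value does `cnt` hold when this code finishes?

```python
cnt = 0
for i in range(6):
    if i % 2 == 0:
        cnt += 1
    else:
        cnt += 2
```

Let's trace through this code step by step.

Initialize: cnt = 0
Entering loop: for i in range(6):

After execution: cnt = 9
9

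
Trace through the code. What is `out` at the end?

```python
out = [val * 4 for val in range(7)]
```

Let's trace through this code step by step.

Initialize: out = [val * 4 for val in range(7)]

After execution: out = [0, 4, 8, 12, 16, 20, 24]
[0, 4, 8, 12, 16, 20, 24]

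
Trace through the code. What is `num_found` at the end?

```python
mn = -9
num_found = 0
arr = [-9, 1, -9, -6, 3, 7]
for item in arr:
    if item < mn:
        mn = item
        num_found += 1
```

Let's trace through this code step by step.

Initialize: mn = -9
Initialize: num_found = 0
Initialize: arr = [-9, 1, -9, -6, 3, 7]
Entering loop: for item in arr:

After execution: num_found = 0
0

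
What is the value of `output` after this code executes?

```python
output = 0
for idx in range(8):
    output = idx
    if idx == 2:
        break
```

Let's trace through this code step by step.

Initialize: output = 0
Entering loop: for idx in range(8):

After execution: output = 2
2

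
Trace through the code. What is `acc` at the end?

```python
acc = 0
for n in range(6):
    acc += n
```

Let's trace through this code step by step.

Initialize: acc = 0
Entering loop: for n in range(6):

After execution: acc = 15
15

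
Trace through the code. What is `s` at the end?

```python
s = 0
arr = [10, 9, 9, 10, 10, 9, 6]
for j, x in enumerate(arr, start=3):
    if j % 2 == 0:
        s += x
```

Let's trace through this code step by step.

Initialize: s = 0
Initialize: arr = [10, 9, 9, 10, 10, 9, 6]
Entering loop: for j, x in enumerate(arr, start=3):

After execution: s = 28
28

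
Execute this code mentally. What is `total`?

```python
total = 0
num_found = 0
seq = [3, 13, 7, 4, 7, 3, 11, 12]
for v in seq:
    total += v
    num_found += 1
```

Let's trace through this code step by step.

Initialize: total = 0
Initialize: num_found = 0
Initialize: seq = [3, 13, 7, 4, 7, 3, 11, 12]
Entering loop: for v in seq:

After execution: total = 60
60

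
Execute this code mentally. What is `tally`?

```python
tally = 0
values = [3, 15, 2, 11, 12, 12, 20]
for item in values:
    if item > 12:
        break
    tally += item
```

Let's trace through this code step by step.

Initialize: tally = 0
Initialize: values = [3, 15, 2, 11, 12, 12, 20]
Entering loop: for item in values:

After execution: tally = 3
3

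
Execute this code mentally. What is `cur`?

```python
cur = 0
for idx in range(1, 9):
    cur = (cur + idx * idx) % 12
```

Let's trace through this code step by step.

Initialize: cur = 0
Entering loop: for idx in range(1, 9):

After execution: cur = 0
0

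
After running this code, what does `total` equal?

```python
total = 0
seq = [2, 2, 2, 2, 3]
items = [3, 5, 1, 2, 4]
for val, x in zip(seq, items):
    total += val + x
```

Let's trace through this code step by step.

Initialize: total = 0
Initialize: seq = [2, 2, 2, 2, 3]
Initialize: items = [3, 5, 1, 2, 4]
Entering loop: for val, x in zip(seq, items):

After execution: total = 26
26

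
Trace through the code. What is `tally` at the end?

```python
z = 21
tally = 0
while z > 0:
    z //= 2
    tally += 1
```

Let's trace through this code step by step.

Initialize: z = 21
Initialize: tally = 0
Entering loop: while z > 0:

After execution: tally = 5
5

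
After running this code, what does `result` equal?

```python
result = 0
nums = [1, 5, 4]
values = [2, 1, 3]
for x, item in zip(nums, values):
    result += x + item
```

Let's trace through this code step by step.

Initialize: result = 0
Initialize: nums = [1, 5, 4]
Initialize: values = [2, 1, 3]
Entering loop: for x, item in zip(nums, values):

After execution: result = 16
16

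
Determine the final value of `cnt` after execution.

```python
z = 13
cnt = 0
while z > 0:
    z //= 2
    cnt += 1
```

Let's trace through this code step by step.

Initialize: z = 13
Initialize: cnt = 0
Entering loop: while z > 0:

After execution: cnt = 4
4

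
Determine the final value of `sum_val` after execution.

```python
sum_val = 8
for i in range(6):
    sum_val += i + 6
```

Let's trace through this code step by step.

Initialize: sum_val = 8
Entering loop: for i in range(6):

After execution: sum_val = 59
59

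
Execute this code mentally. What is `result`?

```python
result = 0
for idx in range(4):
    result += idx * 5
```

Let's trace through this code step by step.

Initialize: result = 0
Entering loop: for idx in range(4):

After execution: result = 30
30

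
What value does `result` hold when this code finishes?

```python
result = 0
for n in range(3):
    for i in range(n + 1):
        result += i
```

Let's trace through this code step by step.

Initialize: result = 0
Entering loop: for n in range(3):

After execution: result = 4
4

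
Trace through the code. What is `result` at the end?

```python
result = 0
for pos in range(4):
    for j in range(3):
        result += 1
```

Let's trace through this code step by step.

Initialize: result = 0
Entering loop: for pos in range(4):

After execution: result = 12
12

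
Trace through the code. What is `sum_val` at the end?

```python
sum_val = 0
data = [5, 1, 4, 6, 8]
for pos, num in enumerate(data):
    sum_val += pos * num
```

Let's trace through this code step by step.

Initialize: sum_val = 0
Initialize: data = [5, 1, 4, 6, 8]
Entering loop: for pos, num in enumerate(data):

After execution: sum_val = 59
59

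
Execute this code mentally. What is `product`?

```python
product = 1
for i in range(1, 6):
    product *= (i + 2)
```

Let's trace through this code step by step.

Initialize: product = 1
Entering loop: for i in range(1, 6):

After execution: product = 2520
2520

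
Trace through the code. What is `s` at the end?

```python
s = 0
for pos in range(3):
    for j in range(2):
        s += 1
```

Let's trace through this code step by step.

Initialize: s = 0
Entering loop: for pos in range(3):

After execution: s = 6
6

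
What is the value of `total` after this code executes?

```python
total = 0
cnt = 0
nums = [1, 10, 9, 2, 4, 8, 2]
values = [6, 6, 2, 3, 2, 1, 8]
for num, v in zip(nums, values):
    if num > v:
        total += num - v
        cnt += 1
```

Let's trace through this code step by step.

Initialize: total = 0
Initialize: cnt = 0
Initialize: nums = [1, 10, 9, 2, 4, 8, 2]
Initialize: values = [6, 6, 2, 3, 2, 1, 8]
Entering loop: for num, v in zip(nums, values):

After execution: total = 20
20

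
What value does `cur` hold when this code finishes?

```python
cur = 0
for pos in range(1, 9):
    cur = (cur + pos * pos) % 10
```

Let's trace through this code step by step.

Initialize: cur = 0
Entering loop: for pos in range(1, 9):

After execution: cur = 4
4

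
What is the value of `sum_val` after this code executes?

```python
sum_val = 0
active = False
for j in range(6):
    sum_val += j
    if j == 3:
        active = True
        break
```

Let's trace through this code step by step.

Initialize: sum_val = 0
Initialize: active = False
Entering loop: for j in range(6):

After execution: sum_val = 6
6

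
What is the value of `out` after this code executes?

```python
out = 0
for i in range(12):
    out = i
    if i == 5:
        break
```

Let's trace through this code step by step.

Initialize: out = 0
Entering loop: for i in range(12):

After execution: out = 5
5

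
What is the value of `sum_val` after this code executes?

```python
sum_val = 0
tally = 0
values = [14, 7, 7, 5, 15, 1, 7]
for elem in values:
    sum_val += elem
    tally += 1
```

Let's trace through this code step by step.

Initialize: sum_val = 0
Initialize: tally = 0
Initialize: values = [14, 7, 7, 5, 15, 1, 7]
Entering loop: for elem in values:

After execution: sum_val = 56
56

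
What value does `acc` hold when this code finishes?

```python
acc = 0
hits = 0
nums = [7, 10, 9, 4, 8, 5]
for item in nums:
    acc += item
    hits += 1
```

Let's trace through this code step by step.

Initialize: acc = 0
Initialize: hits = 0
Initialize: nums = [7, 10, 9, 4, 8, 5]
Entering loop: for item in nums:

After execution: acc = 43
43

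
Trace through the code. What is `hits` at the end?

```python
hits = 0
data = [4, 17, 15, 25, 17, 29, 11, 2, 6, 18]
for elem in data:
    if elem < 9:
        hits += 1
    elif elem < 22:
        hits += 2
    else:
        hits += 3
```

Let's trace through this code step by step.

Initialize: hits = 0
Initialize: data = [4, 17, 15, 25, 17, 29, 11, 2, 6, 18]
Entering loop: for elem in data:

After execution: hits = 19
19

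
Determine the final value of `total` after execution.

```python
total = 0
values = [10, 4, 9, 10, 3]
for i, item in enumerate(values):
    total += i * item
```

Let's trace through this code step by step.

Initialize: total = 0
Initialize: values = [10, 4, 9, 10, 3]
Entering loop: for i, item in enumerate(values):

After execution: total = 64
64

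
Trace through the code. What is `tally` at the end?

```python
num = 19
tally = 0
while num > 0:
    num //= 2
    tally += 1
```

Let's trace through this code step by step.

Initialize: num = 19
Initialize: tally = 0
Entering loop: while num > 0:

After execution: tally = 5
5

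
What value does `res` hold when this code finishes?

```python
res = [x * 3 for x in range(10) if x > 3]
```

Let's trace through this code step by step.

Initialize: res = [x * 3 for x in range(10) if x > 3]

After execution: res = [12, 15, 18, 21, 24, 27]
[12, 15, 18, 21, 24, 27]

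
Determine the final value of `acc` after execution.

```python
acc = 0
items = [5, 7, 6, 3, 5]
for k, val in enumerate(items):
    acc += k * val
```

Let's trace through this code step by step.

Initialize: acc = 0
Initialize: items = [5, 7, 6, 3, 5]
Entering loop: for k, val in enumerate(items):

After execution: acc = 48
48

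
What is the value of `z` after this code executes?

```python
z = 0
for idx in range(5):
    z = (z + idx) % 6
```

Let's trace through this code step by step.

Initialize: z = 0
Entering loop: for idx in range(5):

After execution: z = 4
4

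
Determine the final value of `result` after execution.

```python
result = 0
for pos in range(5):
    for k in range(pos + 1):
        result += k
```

Let's trace through this code step by step.

Initialize: result = 0
Entering loop: for pos in range(5):

After execution: result = 20
20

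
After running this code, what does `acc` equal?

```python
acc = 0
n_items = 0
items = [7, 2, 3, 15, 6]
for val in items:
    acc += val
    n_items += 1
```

Let's trace through this code step by step.

Initialize: acc = 0
Initialize: n_items = 0
Initialize: items = [7, 2, 3, 15, 6]
Entering loop: for val in items:

After execution: acc = 33
33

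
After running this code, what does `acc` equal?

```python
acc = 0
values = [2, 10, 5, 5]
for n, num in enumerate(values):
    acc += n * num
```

Let's trace through this code step by step.

Initialize: acc = 0
Initialize: values = [2, 10, 5, 5]
Entering loop: for n, num in enumerate(values):

After execution: acc = 35
35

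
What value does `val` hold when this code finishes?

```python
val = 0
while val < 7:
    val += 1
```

Let's trace through this code step by step.

Initialize: val = 0
Entering loop: while val < 7:

After execution: val = 7
7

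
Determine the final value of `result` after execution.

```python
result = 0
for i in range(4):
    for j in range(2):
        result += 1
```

Let's trace through this code step by step.

Initialize: result = 0
Entering loop: for i in range(4):

After execution: result = 8
8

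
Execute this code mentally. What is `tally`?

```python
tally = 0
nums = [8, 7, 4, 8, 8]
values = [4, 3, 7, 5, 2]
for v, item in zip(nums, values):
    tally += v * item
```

Let's trace through this code step by step.

Initialize: tally = 0
Initialize: nums = [8, 7, 4, 8, 8]
Initialize: values = [4, 3, 7, 5, 2]
Entering loop: for v, item in zip(nums, values):

After execution: tally = 137
137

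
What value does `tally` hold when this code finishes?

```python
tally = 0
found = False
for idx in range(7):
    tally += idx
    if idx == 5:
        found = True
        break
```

Let's trace through this code step by step.

Initialize: tally = 0
Initialize: found = False
Entering loop: for idx in range(7):

After execution: tally = 15
15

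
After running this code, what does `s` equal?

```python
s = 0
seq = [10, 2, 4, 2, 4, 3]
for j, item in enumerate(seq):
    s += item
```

Let's trace through this code step by step.

Initialize: s = 0
Initialize: seq = [10, 2, 4, 2, 4, 3]
Entering loop: for j, item in enumerate(seq):

After execution: s = 25
25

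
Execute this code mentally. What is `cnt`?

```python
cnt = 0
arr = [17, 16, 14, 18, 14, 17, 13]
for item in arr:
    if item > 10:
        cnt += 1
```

Let's trace through this code step by step.

Initialize: cnt = 0
Initialize: arr = [17, 16, 14, 18, 14, 17, 13]
Entering loop: for item in arr:

After execution: cnt = 7
7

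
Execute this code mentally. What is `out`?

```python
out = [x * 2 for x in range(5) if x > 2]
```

Let's trace through this code step by step.

Initialize: out = [x * 2 for x in range(5) if x > 2]

After execution: out = [6, 8]
[6, 8]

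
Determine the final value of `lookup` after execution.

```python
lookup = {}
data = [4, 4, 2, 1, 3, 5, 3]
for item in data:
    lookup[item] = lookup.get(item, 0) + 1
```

Let's trace through this code step by step.

Initialize: lookup = {}
Initialize: data = [4, 4, 2, 1, 3, 5, 3]
Entering loop: for item in data:

After execution: lookup = {4: 2, 2: 1, 1: 1, 3: 2, 5: 1}
{4: 2, 2: 1, 1: 1, 3: 2, 5: 1}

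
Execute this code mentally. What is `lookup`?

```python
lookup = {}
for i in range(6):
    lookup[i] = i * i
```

Let's trace through this code step by step.

Initialize: lookup = {}
Entering loop: for i in range(6):

After execution: lookup = {0: 0, 1: 1, 2: 4, 3: 9, 4: 16, 5: 25}
{0: 0, 1: 1, 2: 4, 3: 9, 4: 16, 5: 25}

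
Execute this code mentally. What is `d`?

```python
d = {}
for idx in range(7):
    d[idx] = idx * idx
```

Let's trace through this code step by step.

Initialize: d = {}
Entering loop: for idx in range(7):

After execution: d = {0: 0, 1: 1, 2: 4, 3: 9, 4: 16, 5: 25, 6: 36}
{0: 0, 1: 1, 2: 4, 3: 9, 4: 16, 5: 25, 6: 36}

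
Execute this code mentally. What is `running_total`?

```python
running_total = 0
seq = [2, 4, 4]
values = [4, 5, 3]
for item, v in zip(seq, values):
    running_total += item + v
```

Let's trace through this code step by step.

Initialize: running_total = 0
Initialize: seq = [2, 4, 4]
Initialize: values = [4, 5, 3]
Entering loop: for item, v in zip(seq, values):

After execution: running_total = 22
22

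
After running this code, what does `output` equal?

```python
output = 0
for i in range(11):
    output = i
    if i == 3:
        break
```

Let's trace through this code step by step.

Initialize: output = 0
Entering loop: for i in range(11):

After execution: output = 3
3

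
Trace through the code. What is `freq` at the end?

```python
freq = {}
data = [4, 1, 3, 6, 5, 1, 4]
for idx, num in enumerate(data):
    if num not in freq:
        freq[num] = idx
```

Let's trace through this code step by step.

Initialize: freq = {}
Initialize: data = [4, 1, 3, 6, 5, 1, 4]
Entering loop: for idx, num in enumerate(data):

After execution: freq = {4: 0, 1: 1, 3: 2, 6: 3, 5: 4}
{4: 0, 1: 1, 3: 2, 6: 3, 5: 4}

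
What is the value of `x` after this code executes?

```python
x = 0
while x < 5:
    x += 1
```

Let's trace through this code step by step.

Initialize: x = 0
Entering loop: while x < 5:

After execution: x = 5
5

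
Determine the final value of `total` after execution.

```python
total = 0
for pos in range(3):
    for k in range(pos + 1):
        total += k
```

Let's trace through this code step by step.

Initialize: total = 0
Entering loop: for pos in range(3):

After execution: total = 4
4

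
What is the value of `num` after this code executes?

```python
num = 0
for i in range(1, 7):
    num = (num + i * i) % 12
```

Let's trace through this code step by step.

Initialize: num = 0
Entering loop: for i in range(1, 7):

After execution: num = 7
7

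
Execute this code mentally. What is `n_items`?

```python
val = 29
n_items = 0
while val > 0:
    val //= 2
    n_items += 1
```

Let's trace through this code step by step.

Initialize: val = 29
Initialize: n_items = 0
Entering loop: while val > 0:

After execution: n_items = 5
5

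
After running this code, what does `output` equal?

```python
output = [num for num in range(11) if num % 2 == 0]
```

Let's trace through this code step by step.

Initialize: output = [num for num in range(11) if num % 2 == 0]

After execution: output = [0, 2, 4, 6, 8, 10]
[0, 2, 4, 6, 8, 10]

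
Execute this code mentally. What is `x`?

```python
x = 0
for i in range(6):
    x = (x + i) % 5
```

Let's trace through this code step by step.

Initialize: x = 0
Entering loop: for i in range(6):

After execution: x = 0
0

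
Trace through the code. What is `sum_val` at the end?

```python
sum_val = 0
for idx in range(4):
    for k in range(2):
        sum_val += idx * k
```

Let's trace through this code step by step.

Initialize: sum_val = 0
Entering loop: for idx in range(4):

After execution: sum_val = 6
6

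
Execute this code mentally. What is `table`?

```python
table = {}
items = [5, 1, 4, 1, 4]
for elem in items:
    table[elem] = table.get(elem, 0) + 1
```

Let's trace through this code step by step.

Initialize: table = {}
Initialize: items = [5, 1, 4, 1, 4]
Entering loop: for elem in items:

After execution: table = {5: 1, 1: 2, 4: 2}
{5: 1, 1: 2, 4: 2}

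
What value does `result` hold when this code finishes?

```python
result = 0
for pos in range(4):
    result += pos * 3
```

Let's trace through this code step by step.

Initialize: result = 0
Entering loop: for pos in range(4):

After execution: result = 18
18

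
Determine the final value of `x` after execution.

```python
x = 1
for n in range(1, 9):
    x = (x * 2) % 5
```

Let's trace through this code step by step.

Initialize: x = 1
Entering loop: for n in range(1, 9):

After execution: x = 1
1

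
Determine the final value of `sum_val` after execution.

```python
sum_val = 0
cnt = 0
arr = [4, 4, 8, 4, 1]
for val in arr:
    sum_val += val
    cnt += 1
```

Let's trace through this code step by step.

Initialize: sum_val = 0
Initialize: cnt = 0
Initialize: arr = [4, 4, 8, 4, 1]
Entering loop: for val in arr:

After execution: sum_val = 21
21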